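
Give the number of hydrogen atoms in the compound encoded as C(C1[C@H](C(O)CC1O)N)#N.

Hydrogens are implicit in SMILES; fill each atom to its normal valence:
  4 × C: 1 H each → 4
  2 × O: 1 H each → 2
  1 × C: 2 H
  1 × C: no H
  1 × N: 2 H
  1 × N: no H
  Total hydrogens = 10.

10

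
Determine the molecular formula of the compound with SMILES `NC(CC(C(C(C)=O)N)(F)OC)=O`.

C7H13FN2O3

Heavy atoms from the SMILES: 7 C, 1 F, 2 N, 3 O.
Implicit hydrogens by atom environment:
  3 × C: no H
  3 × O: no H
  2 × C: 3 H each → 6
  2 × N: 2 H each → 4
  1 × C: 2 H
  1 × C: 1 H
  1 × F: no H
  Total hydrogens = 13.
Molecular formula: C7H13FN2O3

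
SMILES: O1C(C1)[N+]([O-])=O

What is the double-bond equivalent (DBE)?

2

Molecular formula from the SMILES: C2H3NO3.
DoU = (2C + 2 + N − H − X)/2 = (2·2 + 2 + 1 − 3 − 0)/2 = 4/2 = 2.
(Structurally: 1 ring(s) + 1 π bond(s) = 2.)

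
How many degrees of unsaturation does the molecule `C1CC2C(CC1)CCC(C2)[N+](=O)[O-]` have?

Molecular formula from the SMILES: C10H17NO2.
DoU = (2C + 2 + N − H − X)/2 = (2·10 + 2 + 1 − 17 − 0)/2 = 6/2 = 3.
(Structurally: 2 ring(s) + 1 π bond(s) = 3.)

3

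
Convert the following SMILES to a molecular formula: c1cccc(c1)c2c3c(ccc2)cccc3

C16H12

Heavy atoms from the SMILES: 16 C.
Implicit hydrogens by atom environment:
  12 × C (aromatic): 1 H each → 12
  4 × C (aromatic): no H
  Total hydrogens = 12.
Molecular formula: C16H12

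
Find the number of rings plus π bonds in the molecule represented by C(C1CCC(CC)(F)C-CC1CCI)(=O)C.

Molecular formula from the SMILES: C13H22FIO.
DoU = (2C + 2 + N − H − X)/2 = (2·13 + 2 + 0 − 22 − 2)/2 = 4/2 = 2.
(Structurally: 1 ring(s) + 1 π bond(s) = 2.)

2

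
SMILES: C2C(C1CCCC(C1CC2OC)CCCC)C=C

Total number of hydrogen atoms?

30

Hydrogens are implicit in SMILES; fill each atom to its normal valence:
  9 × C: 2 H each → 18
  6 × C: 1 H each → 6
  2 × C: 3 H each → 6
  1 × O: no H
  Total hydrogens = 30.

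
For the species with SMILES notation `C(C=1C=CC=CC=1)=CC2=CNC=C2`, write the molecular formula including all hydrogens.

C12H11N

Heavy atoms from the SMILES: 12 C, 1 N.
Implicit hydrogens by atom environment:
  8 × C (aromatic): 1 H each → 8
  2 × C: 1 H each → 2
  2 × C (aromatic): no H
  1 × N (aromatic): 1 H
  Total hydrogens = 11.
Molecular formula: C12H11N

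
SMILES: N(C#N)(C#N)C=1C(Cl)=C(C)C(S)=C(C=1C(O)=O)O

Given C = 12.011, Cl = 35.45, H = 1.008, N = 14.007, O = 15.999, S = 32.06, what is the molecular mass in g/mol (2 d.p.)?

Molecular formula: C10H6ClN3O3S.
M = 10×12.011 + 1×35.45 + 6×1.008 + 3×14.007 + 3×15.999 + 1×32.06 = 283.69 g/mol.

283.69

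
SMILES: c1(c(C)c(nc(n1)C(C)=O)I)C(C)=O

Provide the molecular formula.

C9H9IN2O2

Heavy atoms from the SMILES: 9 C, 1 I, 2 N, 2 O.
Implicit hydrogens by atom environment:
  4 × C (aromatic): no H
  3 × C: 3 H each → 9
  2 × C: no H
  2 × N (aromatic): no H
  2 × O: no H
  1 × I: no H
  Total hydrogens = 9.
Molecular formula: C9H9IN2O2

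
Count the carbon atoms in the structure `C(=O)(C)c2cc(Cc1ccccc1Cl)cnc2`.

The symbol for carbon appears 14 times in the SMILES. Lowercase c denotes aromatic carbon and counts toward C.

14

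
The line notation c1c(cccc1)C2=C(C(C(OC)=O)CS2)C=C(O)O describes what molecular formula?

C14H14O4S

Heavy atoms from the SMILES: 14 C, 4 O, 1 S.
Implicit hydrogens by atom environment:
  5 × C (aromatic): 1 H each → 5
  4 × C: no H
  2 × C: 1 H each → 2
  2 × O: 1 H each → 2
  2 × O: no H
  1 × C: 3 H
  1 × C: 2 H
  1 × C (aromatic): no H
  1 × S: no H
  Total hydrogens = 14.
Molecular formula: C14H14O4S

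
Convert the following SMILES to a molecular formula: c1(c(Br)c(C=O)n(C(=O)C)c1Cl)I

C7H4BrClINO2

Heavy atoms from the SMILES: 1 Br, 7 C, 1 Cl, 1 I, 1 N, 2 O.
Implicit hydrogens by atom environment:
  4 × C (aromatic): no H
  2 × O: no H
  1 × Br: no H
  1 × C: 3 H
  1 × C: 1 H
  1 × C: no H
  1 × Cl: no H
  1 × I: no H
  1 × N (aromatic): no H
  Total hydrogens = 4.
Molecular formula: C7H4BrClINO2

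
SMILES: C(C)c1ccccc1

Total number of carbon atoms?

8

The symbol for carbon appears 8 times in the SMILES. Lowercase c denotes aromatic carbon and counts toward C.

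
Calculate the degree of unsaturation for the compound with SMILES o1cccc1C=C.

Molecular formula from the SMILES: C6H6O.
DoU = (2C + 2 + N − H − X)/2 = (2·6 + 2 + 0 − 6 − 0)/2 = 8/2 = 4.
(Structurally: 1 ring(s) + 3 π bond(s) = 4.)

4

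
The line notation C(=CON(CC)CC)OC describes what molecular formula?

Heavy atoms from the SMILES: 7 C, 1 N, 2 O.
Implicit hydrogens by atom environment:
  3 × C: 3 H each → 9
  2 × C: 2 H each → 4
  2 × C: 1 H each → 2
  2 × O: no H
  1 × N: no H
  Total hydrogens = 15.
Molecular formula: C7H15NO2

C7H15NO2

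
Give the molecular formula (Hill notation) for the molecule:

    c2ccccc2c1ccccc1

Heavy atoms from the SMILES: 12 C.
Implicit hydrogens by atom environment:
  10 × C (aromatic): 1 H each → 10
  2 × C (aromatic): no H
  Total hydrogens = 10.
Molecular formula: C12H10

C12H10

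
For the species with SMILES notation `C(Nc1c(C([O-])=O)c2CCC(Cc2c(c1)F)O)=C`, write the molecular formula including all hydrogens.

C13H13FNO3-

Heavy atoms from the SMILES: 13 C, 1 F, 1 N, 3 O.
Implicit hydrogens by atom environment:
  5 × C (aromatic): no H
  4 × C: 2 H each → 8
  2 × C: 1 H each → 2
  1 × C (aromatic): 1 H
  1 × C: no H
  1 × F: no H
  1 × N: 1 H
  1 × O: 1 H
  1 × O: no H
  1 × O (charge -1): no H
  Total hydrogens = 13.
Net charge -1.
Molecular formula: C13H13FNO3-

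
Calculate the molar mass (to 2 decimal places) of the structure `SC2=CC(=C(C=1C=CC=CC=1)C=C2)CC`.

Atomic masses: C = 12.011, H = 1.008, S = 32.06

214.33

Molecular formula: C14H14S.
M = 14×12.011 + 14×1.008 + 1×32.06 = 214.33 g/mol.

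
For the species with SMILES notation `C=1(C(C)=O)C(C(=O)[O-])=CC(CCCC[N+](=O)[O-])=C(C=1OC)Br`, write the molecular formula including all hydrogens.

C14H15BrNO6-

Heavy atoms from the SMILES: 1 Br, 14 C, 1 N, 6 O.
Implicit hydrogens by atom environment:
  5 × C (aromatic): no H
  4 × C: 2 H each → 8
  4 × O: no H
  2 × C: 3 H each → 6
  2 × C: no H
  2 × O (charge -1): no H
  1 × Br: no H
  1 × C (aromatic): 1 H
  1 × N (charge +1): no H
  Total hydrogens = 15.
Net charge -1.
Molecular formula: C14H15BrNO6-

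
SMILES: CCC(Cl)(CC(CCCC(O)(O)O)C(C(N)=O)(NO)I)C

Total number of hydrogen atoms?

Hydrogens are implicit in SMILES; fill each atom to its normal valence:
  5 × C: 2 H each → 10
  4 × C: no H
  4 × O: 1 H each → 4
  2 × C: 3 H each → 6
  1 × C: 1 H
  1 × Cl: no H
  1 × I: no H
  1 × N: 2 H
  1 × N: 1 H
  1 × O: no H
  Total hydrogens = 24.

24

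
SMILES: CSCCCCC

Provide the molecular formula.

Heavy atoms from the SMILES: 6 C, 1 S.
Implicit hydrogens by atom environment:
  4 × C: 2 H each → 8
  2 × C: 3 H each → 6
  1 × S: no H
  Total hydrogens = 14.
Molecular formula: C6H14S

C6H14S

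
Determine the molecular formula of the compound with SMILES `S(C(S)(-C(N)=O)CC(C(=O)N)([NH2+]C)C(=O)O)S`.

C7H14N3O4S3+

Heavy atoms from the SMILES: 7 C, 3 N, 4 O, 3 S.
Implicit hydrogens by atom environment:
  5 × C: no H
  3 × O: no H
  2 × N: 2 H each → 4
  2 × S: 1 H each → 2
  1 × C: 3 H
  1 × C: 2 H
  1 × N (charge +1): 2 H
  1 × O: 1 H
  1 × S: no H
  Total hydrogens = 14.
Net charge +1.
Molecular formula: C7H14N3O4S3+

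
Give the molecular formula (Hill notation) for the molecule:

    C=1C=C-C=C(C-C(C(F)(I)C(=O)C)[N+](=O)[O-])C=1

Heavy atoms from the SMILES: 11 C, 1 F, 1 I, 1 N, 3 O.
Implicit hydrogens by atom environment:
  5 × C (aromatic): 1 H each → 5
  2 × C: no H
  2 × O: no H
  1 × C: 3 H
  1 × C: 2 H
  1 × C: 1 H
  1 × C (aromatic): no H
  1 × F: no H
  1 × I: no H
  1 × N (charge +1): no H
  1 × O (charge -1): no H
  Total hydrogens = 11.
Molecular formula: C11H11FINO3

C11H11FINO3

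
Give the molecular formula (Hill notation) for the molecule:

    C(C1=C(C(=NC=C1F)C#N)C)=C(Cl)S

C9H6ClFN2S

Heavy atoms from the SMILES: 9 C, 1 Cl, 1 F, 2 N, 1 S.
Implicit hydrogens by atom environment:
  4 × C (aromatic): no H
  2 × C: no H
  1 × C: 3 H
  1 × C (aromatic): 1 H
  1 × C: 1 H
  1 × Cl: no H
  1 × F: no H
  1 × N (aromatic): no H
  1 × N: no H
  1 × S: 1 H
  Total hydrogens = 6.
Molecular formula: C9H6ClFN2S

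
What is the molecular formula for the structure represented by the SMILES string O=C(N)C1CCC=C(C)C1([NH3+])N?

Heavy atoms from the SMILES: 8 C, 3 N, 1 O.
Implicit hydrogens by atom environment:
  3 × C: no H
  2 × C: 2 H each → 4
  2 × C: 1 H each → 2
  2 × N: 2 H each → 4
  1 × C: 3 H
  1 × N (charge +1): 3 H
  1 × O: no H
  Total hydrogens = 16.
Net charge +1.
Molecular formula: C8H16N3O+

C8H16N3O+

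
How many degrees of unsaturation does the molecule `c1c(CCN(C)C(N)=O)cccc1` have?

5

Molecular formula from the SMILES: C10H14N2O.
DoU = (2C + 2 + N − H − X)/2 = (2·10 + 2 + 2 − 14 − 0)/2 = 10/2 = 5.
(Structurally: 1 ring(s) + 4 π bond(s) = 5.)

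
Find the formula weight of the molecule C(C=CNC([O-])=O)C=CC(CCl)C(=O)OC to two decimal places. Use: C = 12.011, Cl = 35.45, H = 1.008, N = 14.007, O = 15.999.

Molecular formula: C10H13ClNO4-.
M = 10×12.011 + 1×35.45 + 13×1.008 + 1×14.007 + 4×15.999 = 246.67 g/mol.

246.67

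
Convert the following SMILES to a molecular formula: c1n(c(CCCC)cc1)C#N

Heavy atoms from the SMILES: 9 C, 2 N.
Implicit hydrogens by atom environment:
  3 × C: 2 H each → 6
  3 × C (aromatic): 1 H each → 3
  1 × C: 3 H
  1 × C (aromatic): no H
  1 × C: no H
  1 × N (aromatic): no H
  1 × N: no H
  Total hydrogens = 12.
Molecular formula: C9H12N2

C9H12N2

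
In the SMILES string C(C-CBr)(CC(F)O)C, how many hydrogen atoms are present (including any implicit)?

12

Hydrogens are implicit in SMILES; fill each atom to its normal valence:
  3 × C: 2 H each → 6
  2 × C: 1 H each → 2
  1 × Br: no H
  1 × C: 3 H
  1 × F: no H
  1 × O: 1 H
  Total hydrogens = 12.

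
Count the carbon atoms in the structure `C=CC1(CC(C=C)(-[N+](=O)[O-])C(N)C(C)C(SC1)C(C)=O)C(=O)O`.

The symbol for carbon appears 15 times in the SMILES.

15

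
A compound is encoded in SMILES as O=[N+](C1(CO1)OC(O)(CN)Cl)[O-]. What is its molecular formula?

C4H7ClN2O5

Heavy atoms from the SMILES: 4 C, 1 Cl, 2 N, 5 O.
Implicit hydrogens by atom environment:
  3 × O: no H
  2 × C: 2 H each → 4
  2 × C: no H
  1 × Cl: no H
  1 × N: 2 H
  1 × N (charge +1): no H
  1 × O: 1 H
  1 × O (charge -1): no H
  Total hydrogens = 7.
Molecular formula: C4H7ClN2O5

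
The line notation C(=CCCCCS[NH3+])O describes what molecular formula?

Heavy atoms from the SMILES: 6 C, 1 N, 1 O, 1 S.
Implicit hydrogens by atom environment:
  4 × C: 2 H each → 8
  2 × C: 1 H each → 2
  1 × N (charge +1): 3 H
  1 × O: 1 H
  1 × S: no H
  Total hydrogens = 14.
Net charge +1.
Molecular formula: C6H14NOS+

C6H14NOS+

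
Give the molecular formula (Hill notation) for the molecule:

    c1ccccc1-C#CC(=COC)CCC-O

C14H16O2

Heavy atoms from the SMILES: 14 C, 2 O.
Implicit hydrogens by atom environment:
  5 × C (aromatic): 1 H each → 5
  3 × C: 2 H each → 6
  3 × C: no H
  1 × C: 3 H
  1 × C: 1 H
  1 × C (aromatic): no H
  1 × O: 1 H
  1 × O: no H
  Total hydrogens = 16.
Molecular formula: C14H16O2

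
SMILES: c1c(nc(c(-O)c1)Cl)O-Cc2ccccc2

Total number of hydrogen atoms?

Hydrogens are implicit in SMILES; fill each atom to its normal valence:
  7 × C (aromatic): 1 H each → 7
  4 × C (aromatic): no H
  1 × C: 2 H
  1 × Cl: no H
  1 × N (aromatic): no H
  1 × O: 1 H
  1 × O: no H
  Total hydrogens = 10.

10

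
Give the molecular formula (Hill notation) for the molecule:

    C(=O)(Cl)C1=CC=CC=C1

Heavy atoms from the SMILES: 7 C, 1 Cl, 1 O.
Implicit hydrogens by atom environment:
  5 × C (aromatic): 1 H each → 5
  1 × C (aromatic): no H
  1 × C: no H
  1 × Cl: no H
  1 × O: no H
  Total hydrogens = 5.
Molecular formula: C7H5ClO

C7H5ClO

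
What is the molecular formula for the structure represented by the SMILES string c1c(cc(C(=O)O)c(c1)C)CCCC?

Heavy atoms from the SMILES: 12 C, 2 O.
Implicit hydrogens by atom environment:
  3 × C: 2 H each → 6
  3 × C (aromatic): 1 H each → 3
  3 × C (aromatic): no H
  2 × C: 3 H each → 6
  1 × C: no H
  1 × O: 1 H
  1 × O: no H
  Total hydrogens = 16.
Molecular formula: C12H16O2

C12H16O2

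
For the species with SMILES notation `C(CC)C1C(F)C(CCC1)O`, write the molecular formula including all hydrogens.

C9H17FO

Heavy atoms from the SMILES: 9 C, 1 F, 1 O.
Implicit hydrogens by atom environment:
  5 × C: 2 H each → 10
  3 × C: 1 H each → 3
  1 × C: 3 H
  1 × F: no H
  1 × O: 1 H
  Total hydrogens = 17.
Molecular formula: C9H17FO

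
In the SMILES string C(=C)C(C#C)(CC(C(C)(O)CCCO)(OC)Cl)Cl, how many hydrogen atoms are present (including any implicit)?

20

Hydrogens are implicit in SMILES; fill each atom to its normal valence:
  5 × C: 2 H each → 10
  4 × C: no H
  2 × C: 3 H each → 6
  2 × C: 1 H each → 2
  2 × Cl: no H
  2 × O: 1 H each → 2
  1 × O: no H
  Total hydrogens = 20.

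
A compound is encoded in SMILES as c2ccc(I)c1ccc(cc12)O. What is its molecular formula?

Heavy atoms from the SMILES: 10 C, 1 I, 1 O.
Implicit hydrogens by atom environment:
  6 × C (aromatic): 1 H each → 6
  4 × C (aromatic): no H
  1 × I: no H
  1 × O: 1 H
  Total hydrogens = 7.
Molecular formula: C10H7IO

C10H7IO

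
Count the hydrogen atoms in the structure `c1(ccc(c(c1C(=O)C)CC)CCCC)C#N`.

19

Hydrogens are implicit in SMILES; fill each atom to its normal valence:
  4 × C: 2 H each → 8
  4 × C (aromatic): no H
  3 × C: 3 H each → 9
  2 × C (aromatic): 1 H each → 2
  2 × C: no H
  1 × N: no H
  1 × O: no H
  Total hydrogens = 19.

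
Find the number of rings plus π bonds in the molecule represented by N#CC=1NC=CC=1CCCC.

5

Molecular formula from the SMILES: C9H12N2.
DoU = (2C + 2 + N − H − X)/2 = (2·9 + 2 + 2 − 12 − 0)/2 = 10/2 = 5.
(Structurally: 1 ring(s) + 4 π bond(s) = 5.)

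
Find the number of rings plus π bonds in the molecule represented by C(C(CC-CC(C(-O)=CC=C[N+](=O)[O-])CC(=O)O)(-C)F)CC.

Molecular formula from the SMILES: C15H24FNO5.
DoU = (2C + 2 + N − H − X)/2 = (2·15 + 2 + 1 − 24 − 1)/2 = 8/2 = 4.
(Structurally: 0 ring(s) + 4 π bond(s) = 4.)

4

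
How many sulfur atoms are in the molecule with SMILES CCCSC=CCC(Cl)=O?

The symbol for sulfur appears 1 time in the SMILES.

1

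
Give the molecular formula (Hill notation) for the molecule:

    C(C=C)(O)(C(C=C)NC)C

Heavy atoms from the SMILES: 8 C, 1 N, 1 O.
Implicit hydrogens by atom environment:
  3 × C: 1 H each → 3
  2 × C: 3 H each → 6
  2 × C: 2 H each → 4
  1 × C: no H
  1 × N: 1 H
  1 × O: 1 H
  Total hydrogens = 15.
Molecular formula: C8H15NO

C8H15NO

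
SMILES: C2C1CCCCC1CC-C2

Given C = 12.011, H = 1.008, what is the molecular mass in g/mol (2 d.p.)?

138.25

Molecular formula: C10H18.
M = 10×12.011 + 18×1.008 = 138.25 g/mol.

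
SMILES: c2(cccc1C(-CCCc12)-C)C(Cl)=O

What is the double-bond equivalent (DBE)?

6

Molecular formula from the SMILES: C12H13ClO.
DoU = (2C + 2 + N − H − X)/2 = (2·12 + 2 + 0 − 13 − 1)/2 = 12/2 = 6.
(Structurally: 2 ring(s) + 4 π bond(s) = 6.)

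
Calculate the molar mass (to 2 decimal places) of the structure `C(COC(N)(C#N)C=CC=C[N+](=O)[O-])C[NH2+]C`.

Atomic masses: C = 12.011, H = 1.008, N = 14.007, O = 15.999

241.27

Molecular formula: C10H17N4O3+.
M = 10×12.011 + 17×1.008 + 4×14.007 + 3×15.999 = 241.27 g/mol.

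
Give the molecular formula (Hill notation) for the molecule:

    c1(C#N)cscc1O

C5H3NOS

Heavy atoms from the SMILES: 5 C, 1 N, 1 O, 1 S.
Implicit hydrogens by atom environment:
  2 × C (aromatic): 1 H each → 2
  2 × C (aromatic): no H
  1 × C: no H
  1 × N: no H
  1 × O: 1 H
  1 × S (aromatic): no H
  Total hydrogens = 3.
Molecular formula: C5H3NOS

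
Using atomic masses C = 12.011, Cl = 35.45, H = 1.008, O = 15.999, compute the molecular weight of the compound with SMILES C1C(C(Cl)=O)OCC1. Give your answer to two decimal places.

134.56

Molecular formula: C5H7ClO2.
M = 5×12.011 + 1×35.45 + 7×1.008 + 2×15.999 = 134.56 g/mol.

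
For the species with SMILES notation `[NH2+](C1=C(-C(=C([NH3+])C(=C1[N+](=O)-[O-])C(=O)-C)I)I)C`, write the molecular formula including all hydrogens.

Heavy atoms from the SMILES: 9 C, 2 I, 3 N, 3 O.
Implicit hydrogens by atom environment:
  6 × C (aromatic): no H
  2 × C: 3 H each → 6
  2 × I: no H
  2 × O: no H
  1 × C: no H
  1 × N (charge +1): 3 H
  1 × N (charge +1): 2 H
  1 × N (charge +1): no H
  1 × O (charge -1): no H
  Total hydrogens = 11.
Net charge +2.
Molecular formula: [C9H11I2N3O3]2+

[C9H11I2N3O3]2+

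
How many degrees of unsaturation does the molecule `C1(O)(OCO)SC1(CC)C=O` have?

Molecular formula from the SMILES: C6H10O4S.
DoU = (2C + 2 + N − H − X)/2 = (2·6 + 2 + 0 − 10 − 0)/2 = 4/2 = 2.
(Structurally: 1 ring(s) + 1 π bond(s) = 2.)

2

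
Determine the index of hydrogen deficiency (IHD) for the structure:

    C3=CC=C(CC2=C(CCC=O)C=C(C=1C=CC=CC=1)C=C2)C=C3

Molecular formula from the SMILES: C22H20O.
DoU = (2C + 2 + N − H − X)/2 = (2·22 + 2 + 0 − 20 − 0)/2 = 26/2 = 13.
(Structurally: 3 ring(s) + 10 π bond(s) = 13.)

13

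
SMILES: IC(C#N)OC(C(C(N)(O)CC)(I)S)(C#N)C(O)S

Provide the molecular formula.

Heavy atoms from the SMILES: 9 C, 2 I, 3 N, 3 O, 2 S.
Implicit hydrogens by atom environment:
  5 × C: no H
  2 × C: 1 H each → 2
  2 × I: no H
  2 × N: no H
  2 × O: 1 H each → 2
  2 × S: 1 H each → 2
  1 × C: 3 H
  1 × C: 2 H
  1 × N: 2 H
  1 × O: no H
  Total hydrogens = 13.
Molecular formula: C9H13I2N3O3S2

C9H13I2N3O3S2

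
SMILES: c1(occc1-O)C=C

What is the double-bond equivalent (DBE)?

4

Molecular formula from the SMILES: C6H6O2.
DoU = (2C + 2 + N − H − X)/2 = (2·6 + 2 + 0 − 6 − 0)/2 = 8/2 = 4.
(Structurally: 1 ring(s) + 3 π bond(s) = 4.)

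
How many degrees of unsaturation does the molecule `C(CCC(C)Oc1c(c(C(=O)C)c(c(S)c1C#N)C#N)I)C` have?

9

Molecular formula from the SMILES: C16H17IN2O2S.
DoU = (2C + 2 + N − H − X)/2 = (2·16 + 2 + 2 − 17 − 1)/2 = 18/2 = 9.
(Structurally: 1 ring(s) + 8 π bond(s) = 9.)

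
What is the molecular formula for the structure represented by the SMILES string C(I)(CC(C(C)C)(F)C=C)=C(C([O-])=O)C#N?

C11H12FINO2-

Heavy atoms from the SMILES: 11 C, 1 F, 1 I, 1 N, 2 O.
Implicit hydrogens by atom environment:
  5 × C: no H
  2 × C: 3 H each → 6
  2 × C: 2 H each → 4
  2 × C: 1 H each → 2
  1 × F: no H
  1 × I: no H
  1 × N: no H
  1 × O: no H
  1 × O (charge -1): no H
  Total hydrogens = 12.
Net charge -1.
Molecular formula: C11H12FINO2-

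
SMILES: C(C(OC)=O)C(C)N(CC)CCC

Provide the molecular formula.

C10H21NO2

Heavy atoms from the SMILES: 10 C, 1 N, 2 O.
Implicit hydrogens by atom environment:
  4 × C: 3 H each → 12
  4 × C: 2 H each → 8
  2 × O: no H
  1 × C: 1 H
  1 × C: no H
  1 × N: no H
  Total hydrogens = 21.
Molecular formula: C10H21NO2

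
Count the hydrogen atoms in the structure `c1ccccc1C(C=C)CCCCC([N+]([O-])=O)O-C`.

21

Hydrogens are implicit in SMILES; fill each atom to its normal valence:
  5 × C: 2 H each → 10
  5 × C (aromatic): 1 H each → 5
  3 × C: 1 H each → 3
  2 × O: no H
  1 × C: 3 H
  1 × C (aromatic): no H
  1 × N (charge +1): no H
  1 × O (charge -1): no H
  Total hydrogens = 21.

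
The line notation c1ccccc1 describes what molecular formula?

Heavy atoms from the SMILES: 6 C.
Implicit hydrogens by atom environment:
  6 × C (aromatic): 1 H each → 6
  Total hydrogens = 6.
Molecular formula: C6H6

C6H6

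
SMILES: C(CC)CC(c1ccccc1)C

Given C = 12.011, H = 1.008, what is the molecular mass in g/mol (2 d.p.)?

162.28

Molecular formula: C12H18.
M = 12×12.011 + 18×1.008 = 162.28 g/mol.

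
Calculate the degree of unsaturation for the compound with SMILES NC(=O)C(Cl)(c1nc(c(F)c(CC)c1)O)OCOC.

5

Molecular formula from the SMILES: C11H14ClFN2O4.
DoU = (2C + 2 + N − H − X)/2 = (2·11 + 2 + 2 − 14 − 2)/2 = 10/2 = 5.
(Structurally: 1 ring(s) + 4 π bond(s) = 5.)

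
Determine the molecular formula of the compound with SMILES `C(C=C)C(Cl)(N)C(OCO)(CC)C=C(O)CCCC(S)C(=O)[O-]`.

Heavy atoms from the SMILES: 15 C, 1 Cl, 1 N, 5 O, 1 S.
Implicit hydrogens by atom environment:
  7 × C: 2 H each → 14
  4 × C: no H
  3 × C: 1 H each → 3
  2 × O: 1 H each → 2
  2 × O: no H
  1 × C: 3 H
  1 × Cl: no H
  1 × N: 2 H
  1 × O (charge -1): no H
  1 × S: 1 H
  Total hydrogens = 25.
Net charge -1.
Molecular formula: C15H25ClNO5S-

C15H25ClNO5S-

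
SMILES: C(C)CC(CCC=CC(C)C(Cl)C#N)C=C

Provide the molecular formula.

Heavy atoms from the SMILES: 14 C, 1 Cl, 1 N.
Implicit hydrogens by atom environment:
  6 × C: 1 H each → 6
  5 × C: 2 H each → 10
  2 × C: 3 H each → 6
  1 × C: no H
  1 × Cl: no H
  1 × N: no H
  Total hydrogens = 22.
Molecular formula: C14H22ClN

C14H22ClN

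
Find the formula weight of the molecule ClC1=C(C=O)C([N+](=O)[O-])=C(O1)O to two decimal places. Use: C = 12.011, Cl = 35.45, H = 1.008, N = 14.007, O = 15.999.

191.52

Molecular formula: C5H2ClNO5.
M = 5×12.011 + 1×35.45 + 2×1.008 + 1×14.007 + 5×15.999 = 191.52 g/mol.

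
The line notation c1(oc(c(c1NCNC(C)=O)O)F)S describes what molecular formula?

Heavy atoms from the SMILES: 7 C, 1 F, 2 N, 3 O, 1 S.
Implicit hydrogens by atom environment:
  4 × C (aromatic): no H
  2 × N: 1 H each → 2
  1 × C: 3 H
  1 × C: 2 H
  1 × C: no H
  1 × F: no H
  1 × O: 1 H
  1 × O (aromatic): no H
  1 × O: no H
  1 × S: 1 H
  Total hydrogens = 9.
Molecular formula: C7H9FN2O3S

C7H9FN2O3S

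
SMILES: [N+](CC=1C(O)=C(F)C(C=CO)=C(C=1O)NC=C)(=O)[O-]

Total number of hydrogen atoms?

Hydrogens are implicit in SMILES; fill each atom to its normal valence:
  6 × C (aromatic): no H
  3 × C: 1 H each → 3
  3 × O: 1 H each → 3
  2 × C: 2 H each → 4
  1 × F: no H
  1 × N: 1 H
  1 × N (charge +1): no H
  1 × O: no H
  1 × O (charge -1): no H
  Total hydrogens = 11.

11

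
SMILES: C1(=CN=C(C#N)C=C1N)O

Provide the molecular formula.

Heavy atoms from the SMILES: 6 C, 3 N, 1 O.
Implicit hydrogens by atom environment:
  3 × C (aromatic): no H
  2 × C (aromatic): 1 H each → 2
  1 × C: no H
  1 × N: 2 H
  1 × N (aromatic): no H
  1 × N: no H
  1 × O: 1 H
  Total hydrogens = 5.
Molecular formula: C6H5N3O

C6H5N3O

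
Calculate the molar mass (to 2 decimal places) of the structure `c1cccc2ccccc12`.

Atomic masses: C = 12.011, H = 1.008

Molecular formula: C10H8.
M = 10×12.011 + 8×1.008 = 128.17 g/mol.

128.17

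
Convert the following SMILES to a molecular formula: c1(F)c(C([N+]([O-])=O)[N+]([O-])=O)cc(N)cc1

Heavy atoms from the SMILES: 7 C, 1 F, 3 N, 4 O.
Implicit hydrogens by atom environment:
  3 × C (aromatic): 1 H each → 3
  3 × C (aromatic): no H
  2 × N (charge +1): no H
  2 × O: no H
  2 × O (charge -1): no H
  1 × C: 1 H
  1 × F: no H
  1 × N: 2 H
  Total hydrogens = 6.
Molecular formula: C7H6FN3O4

C7H6FN3O4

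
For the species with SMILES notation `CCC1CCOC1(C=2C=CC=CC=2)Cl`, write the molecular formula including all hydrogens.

Heavy atoms from the SMILES: 12 C, 1 Cl, 1 O.
Implicit hydrogens by atom environment:
  5 × C (aromatic): 1 H each → 5
  3 × C: 2 H each → 6
  1 × C: 3 H
  1 × C: 1 H
  1 × C: no H
  1 × C (aromatic): no H
  1 × Cl: no H
  1 × O: no H
  Total hydrogens = 15.
Molecular formula: C12H15ClO

C12H15ClO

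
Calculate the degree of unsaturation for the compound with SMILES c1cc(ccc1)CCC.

Molecular formula from the SMILES: C9H12.
DoU = (2C + 2 + N − H − X)/2 = (2·9 + 2 + 0 − 12 − 0)/2 = 8/2 = 4.
(Structurally: 1 ring(s) + 3 π bond(s) = 4.)

4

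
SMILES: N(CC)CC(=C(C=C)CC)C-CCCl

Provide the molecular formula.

Heavy atoms from the SMILES: 12 C, 1 Cl, 1 N.
Implicit hydrogens by atom environment:
  7 × C: 2 H each → 14
  2 × C: 3 H each → 6
  2 × C: no H
  1 × C: 1 H
  1 × Cl: no H
  1 × N: 1 H
  Total hydrogens = 22.
Molecular formula: C12H22ClN

C12H22ClN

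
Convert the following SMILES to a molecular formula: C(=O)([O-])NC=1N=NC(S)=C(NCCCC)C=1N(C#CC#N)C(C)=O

C14H15N6O3S-

Heavy atoms from the SMILES: 14 C, 6 N, 3 O, 1 S.
Implicit hydrogens by atom environment:
  5 × C: no H
  4 × C (aromatic): no H
  3 × C: 2 H each → 6
  2 × C: 3 H each → 6
  2 × N: 1 H each → 2
  2 × N (aromatic): no H
  2 × N: no H
  2 × O: no H
  1 × O (charge -1): no H
  1 × S: 1 H
  Total hydrogens = 15.
Net charge -1.
Molecular formula: C14H15N6O3S-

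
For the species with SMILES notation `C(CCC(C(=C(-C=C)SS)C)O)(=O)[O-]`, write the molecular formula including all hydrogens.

C9H13O3S2-

Heavy atoms from the SMILES: 9 C, 3 O, 2 S.
Implicit hydrogens by atom environment:
  3 × C: 2 H each → 6
  3 × C: no H
  2 × C: 1 H each → 2
  1 × C: 3 H
  1 × O: 1 H
  1 × O: no H
  1 × O (charge -1): no H
  1 × S: 1 H
  1 × S: no H
  Total hydrogens = 13.
Net charge -1.
Molecular formula: C9H13O3S2-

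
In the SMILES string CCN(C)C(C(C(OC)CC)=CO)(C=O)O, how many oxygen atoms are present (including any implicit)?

4

The symbol for oxygen appears 4 times in the SMILES.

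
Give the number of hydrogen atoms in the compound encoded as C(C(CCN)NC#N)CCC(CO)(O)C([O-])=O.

Hydrogens are implicit in SMILES; fill each atom to its normal valence:
  6 × C: 2 H each → 12
  3 × C: no H
  2 × O: 1 H each → 2
  1 × C: 1 H
  1 × N: 2 H
  1 × N: 1 H
  1 × N: no H
  1 × O: no H
  1 × O (charge -1): no H
  Total hydrogens = 18.

18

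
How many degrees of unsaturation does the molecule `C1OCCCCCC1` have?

1

Molecular formula from the SMILES: C7H14O.
DoU = (2C + 2 + N − H − X)/2 = (2·7 + 2 + 0 − 14 − 0)/2 = 2/2 = 1.
(Structurally: 1 ring(s) + 0 π bond(s) = 1.)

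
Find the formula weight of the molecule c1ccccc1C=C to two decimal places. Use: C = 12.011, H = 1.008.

Molecular formula: C8H8.
M = 8×12.011 + 8×1.008 = 104.15 g/mol.

104.15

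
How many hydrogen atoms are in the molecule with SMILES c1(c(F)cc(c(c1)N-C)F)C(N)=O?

Hydrogens are implicit in SMILES; fill each atom to its normal valence:
  4 × C (aromatic): no H
  2 × C (aromatic): 1 H each → 2
  2 × F: no H
  1 × C: 3 H
  1 × C: no H
  1 × N: 2 H
  1 × N: 1 H
  1 × O: no H
  Total hydrogens = 8.

8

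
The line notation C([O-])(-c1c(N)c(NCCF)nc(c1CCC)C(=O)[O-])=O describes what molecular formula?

Heavy atoms from the SMILES: 12 C, 1 F, 3 N, 4 O.
Implicit hydrogens by atom environment:
  5 × C (aromatic): no H
  4 × C: 2 H each → 8
  2 × C: no H
  2 × O: no H
  2 × O (charge -1): no H
  1 × C: 3 H
  1 × F: no H
  1 × N: 2 H
  1 × N: 1 H
  1 × N (aromatic): no H
  Total hydrogens = 14.
Net charge -2.
Molecular formula: [C12H14FN3O4]2-

[C12H14FN3O4]2-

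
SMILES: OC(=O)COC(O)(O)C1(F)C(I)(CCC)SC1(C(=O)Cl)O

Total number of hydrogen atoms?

Hydrogens are implicit in SMILES; fill each atom to its normal valence:
  6 × C: no H
  4 × O: 1 H each → 4
  3 × C: 2 H each → 6
  3 × O: no H
  1 × C: 3 H
  1 × Cl: no H
  1 × F: no H
  1 × I: no H
  1 × S: no H
  Total hydrogens = 13.

13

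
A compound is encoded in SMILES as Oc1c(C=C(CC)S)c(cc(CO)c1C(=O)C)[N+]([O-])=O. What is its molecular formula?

C13H15NO5S

Heavy atoms from the SMILES: 13 C, 1 N, 5 O, 1 S.
Implicit hydrogens by atom environment:
  5 × C (aromatic): no H
  2 × C: 3 H each → 6
  2 × C: 2 H each → 4
  2 × C: no H
  2 × O: 1 H each → 2
  2 × O: no H
  1 × C (aromatic): 1 H
  1 × C: 1 H
  1 × N (charge +1): no H
  1 × O (charge -1): no H
  1 × S: 1 H
  Total hydrogens = 15.
Molecular formula: C13H15NO5S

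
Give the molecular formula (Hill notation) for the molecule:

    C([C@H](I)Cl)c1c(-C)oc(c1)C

Heavy atoms from the SMILES: 8 C, 1 Cl, 1 I, 1 O.
Implicit hydrogens by atom environment:
  3 × C (aromatic): no H
  2 × C: 3 H each → 6
  1 × C: 2 H
  1 × C (aromatic): 1 H
  1 × C: 1 H
  1 × Cl: no H
  1 × I: no H
  1 × O (aromatic): no H
  Total hydrogens = 10.
Molecular formula: C8H10ClIO

C8H10ClIO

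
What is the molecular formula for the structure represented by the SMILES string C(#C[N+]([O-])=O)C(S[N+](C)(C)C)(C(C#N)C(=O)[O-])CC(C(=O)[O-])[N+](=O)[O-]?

C12H13N4O8S-

Heavy atoms from the SMILES: 12 C, 4 N, 8 O, 1 S.
Implicit hydrogens by atom environment:
  6 × C: no H
  4 × O: no H
  4 × O (charge -1): no H
  3 × C: 3 H each → 9
  3 × N (charge +1): no H
  2 × C: 1 H each → 2
  1 × C: 2 H
  1 × N: no H
  1 × S: no H
  Total hydrogens = 13.
Net charge -1.
Molecular formula: C12H13N4O8S-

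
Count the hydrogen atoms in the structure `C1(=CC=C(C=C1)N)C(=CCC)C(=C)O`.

15

Hydrogens are implicit in SMILES; fill each atom to its normal valence:
  4 × C (aromatic): 1 H each → 4
  2 × C: 2 H each → 4
  2 × C: no H
  2 × C (aromatic): no H
  1 × C: 3 H
  1 × C: 1 H
  1 × N: 2 H
  1 × O: 1 H
  Total hydrogens = 15.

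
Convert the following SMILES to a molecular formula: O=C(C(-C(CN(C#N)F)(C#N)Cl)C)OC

Heavy atoms from the SMILES: 8 C, 1 Cl, 1 F, 3 N, 2 O.
Implicit hydrogens by atom environment:
  4 × C: no H
  3 × N: no H
  2 × C: 3 H each → 6
  2 × O: no H
  1 × C: 2 H
  1 × C: 1 H
  1 × Cl: no H
  1 × F: no H
  Total hydrogens = 9.
Molecular formula: C8H9ClFN3O2

C8H9ClFN3O2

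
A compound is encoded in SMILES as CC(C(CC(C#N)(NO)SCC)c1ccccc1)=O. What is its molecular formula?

C14H18N2O2S

Heavy atoms from the SMILES: 14 C, 2 N, 2 O, 1 S.
Implicit hydrogens by atom environment:
  5 × C (aromatic): 1 H each → 5
  3 × C: no H
  2 × C: 3 H each → 6
  2 × C: 2 H each → 4
  1 × C: 1 H
  1 × C (aromatic): no H
  1 × N: 1 H
  1 × N: no H
  1 × O: 1 H
  1 × O: no H
  1 × S: no H
  Total hydrogens = 18.
Molecular formula: C14H18N2O2S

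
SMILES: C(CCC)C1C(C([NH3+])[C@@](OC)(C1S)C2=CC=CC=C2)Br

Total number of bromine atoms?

The symbol for bromine appears 1 time in the SMILES.

1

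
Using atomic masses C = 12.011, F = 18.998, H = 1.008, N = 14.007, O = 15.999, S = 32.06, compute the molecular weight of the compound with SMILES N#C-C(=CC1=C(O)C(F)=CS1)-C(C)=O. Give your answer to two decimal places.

211.21

Molecular formula: C9H6FNO2S.
M = 9×12.011 + 1×18.998 + 6×1.008 + 1×14.007 + 2×15.999 + 1×32.06 = 211.21 g/mol.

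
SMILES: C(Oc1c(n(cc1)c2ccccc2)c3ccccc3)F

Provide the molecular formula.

Heavy atoms from the SMILES: 17 C, 1 F, 1 N, 1 O.
Implicit hydrogens by atom environment:
  12 × C (aromatic): 1 H each → 12
  4 × C (aromatic): no H
  1 × C: 2 H
  1 × F: no H
  1 × N (aromatic): no H
  1 × O: no H
  Total hydrogens = 14.
Molecular formula: C17H14FNO

C17H14FNO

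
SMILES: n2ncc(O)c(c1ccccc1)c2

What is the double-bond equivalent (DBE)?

Molecular formula from the SMILES: C10H8N2O.
DoU = (2C + 2 + N − H − X)/2 = (2·10 + 2 + 2 − 8 − 0)/2 = 16/2 = 8.
(Structurally: 2 ring(s) + 6 π bond(s) = 8.)

8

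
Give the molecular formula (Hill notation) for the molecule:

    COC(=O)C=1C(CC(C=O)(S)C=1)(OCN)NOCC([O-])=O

Heavy atoms from the SMILES: 11 C, 2 N, 7 O, 1 S.
Implicit hydrogens by atom environment:
  6 × O: no H
  5 × C: no H
  3 × C: 2 H each → 6
  2 × C: 1 H each → 2
  1 × C: 3 H
  1 × N: 2 H
  1 × N: 1 H
  1 × O (charge -1): no H
  1 × S: 1 H
  Total hydrogens = 15.
Net charge -1.
Molecular formula: C11H15N2O7S-

C11H15N2O7S-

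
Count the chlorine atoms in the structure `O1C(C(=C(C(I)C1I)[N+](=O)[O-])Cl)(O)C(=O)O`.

The symbol for chlorine appears 1 time in the SMILES.

1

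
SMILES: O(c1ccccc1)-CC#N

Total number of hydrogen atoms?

7

Hydrogens are implicit in SMILES; fill each atom to its normal valence:
  5 × C (aromatic): 1 H each → 5
  1 × C: 2 H
  1 × C (aromatic): no H
  1 × C: no H
  1 × N: no H
  1 × O: no H
  Total hydrogens = 7.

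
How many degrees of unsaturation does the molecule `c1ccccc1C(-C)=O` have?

5

Molecular formula from the SMILES: C8H8O.
DoU = (2C + 2 + N − H − X)/2 = (2·8 + 2 + 0 − 8 − 0)/2 = 10/2 = 5.
(Structurally: 1 ring(s) + 4 π bond(s) = 5.)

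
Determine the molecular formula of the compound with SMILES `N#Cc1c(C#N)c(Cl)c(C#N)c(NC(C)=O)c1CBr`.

C12H6BrClN4O

Heavy atoms from the SMILES: 1 Br, 12 C, 1 Cl, 4 N, 1 O.
Implicit hydrogens by atom environment:
  6 × C (aromatic): no H
  4 × C: no H
  3 × N: no H
  1 × Br: no H
  1 × C: 3 H
  1 × C: 2 H
  1 × Cl: no H
  1 × N: 1 H
  1 × O: no H
  Total hydrogens = 6.
Molecular formula: C12H6BrClN4O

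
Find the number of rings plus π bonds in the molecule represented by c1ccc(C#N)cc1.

6

Molecular formula from the SMILES: C7H5N.
DoU = (2C + 2 + N − H − X)/2 = (2·7 + 2 + 1 − 5 − 0)/2 = 12/2 = 6.
(Structurally: 1 ring(s) + 5 π bond(s) = 6.)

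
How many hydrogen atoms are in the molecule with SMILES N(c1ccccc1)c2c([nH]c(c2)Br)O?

Hydrogens are implicit in SMILES; fill each atom to its normal valence:
  6 × C (aromatic): 1 H each → 6
  4 × C (aromatic): no H
  1 × Br: no H
  1 × N (aromatic): 1 H
  1 × N: 1 H
  1 × O: 1 H
  Total hydrogens = 9.

9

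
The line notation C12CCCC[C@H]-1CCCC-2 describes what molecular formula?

C10H18

Heavy atoms from the SMILES: 10 C.
Implicit hydrogens by atom environment:
  8 × C: 2 H each → 16
  2 × C: 1 H each → 2
  Total hydrogens = 18.
Molecular formula: C10H18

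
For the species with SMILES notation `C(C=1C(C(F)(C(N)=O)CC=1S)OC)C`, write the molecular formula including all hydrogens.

Heavy atoms from the SMILES: 9 C, 1 F, 1 N, 2 O, 1 S.
Implicit hydrogens by atom environment:
  4 × C: no H
  2 × C: 3 H each → 6
  2 × C: 2 H each → 4
  2 × O: no H
  1 × C: 1 H
  1 × F: no H
  1 × N: 2 H
  1 × S: 1 H
  Total hydrogens = 14.
Molecular formula: C9H14FNO2S

C9H14FNO2S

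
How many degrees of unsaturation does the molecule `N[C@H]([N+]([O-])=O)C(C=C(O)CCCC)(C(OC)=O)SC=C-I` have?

4

Molecular formula from the SMILES: C12H19IN2O5S.
DoU = (2C + 2 + N − H − X)/2 = (2·12 + 2 + 2 − 19 − 1)/2 = 8/2 = 4.
(Structurally: 0 ring(s) + 4 π bond(s) = 4.)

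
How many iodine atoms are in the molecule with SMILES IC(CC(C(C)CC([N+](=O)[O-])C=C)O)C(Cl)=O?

The symbol for iodine appears 1 time in the SMILES.

1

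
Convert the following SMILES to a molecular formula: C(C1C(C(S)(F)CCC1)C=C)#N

C9H12FNS

Heavy atoms from the SMILES: 9 C, 1 F, 1 N, 1 S.
Implicit hydrogens by atom environment:
  4 × C: 2 H each → 8
  3 × C: 1 H each → 3
  2 × C: no H
  1 × F: no H
  1 × N: no H
  1 × S: 1 H
  Total hydrogens = 12.
Molecular formula: C9H12FNS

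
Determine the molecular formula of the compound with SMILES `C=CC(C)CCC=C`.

C8H14

Heavy atoms from the SMILES: 8 C.
Implicit hydrogens by atom environment:
  4 × C: 2 H each → 8
  3 × C: 1 H each → 3
  1 × C: 3 H
  Total hydrogens = 14.
Molecular formula: C8H14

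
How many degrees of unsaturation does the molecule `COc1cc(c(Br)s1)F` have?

3

Molecular formula from the SMILES: C5H4BrFOS.
DoU = (2C + 2 + N − H − X)/2 = (2·5 + 2 + 0 − 4 − 2)/2 = 6/2 = 3.
(Structurally: 1 ring(s) + 2 π bond(s) = 3.)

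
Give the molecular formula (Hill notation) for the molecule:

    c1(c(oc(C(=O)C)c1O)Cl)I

C6H4ClIO3

Heavy atoms from the SMILES: 6 C, 1 Cl, 1 I, 3 O.
Implicit hydrogens by atom environment:
  4 × C (aromatic): no H
  1 × C: 3 H
  1 × C: no H
  1 × Cl: no H
  1 × I: no H
  1 × O: 1 H
  1 × O (aromatic): no H
  1 × O: no H
  Total hydrogens = 4.
Molecular formula: C6H4ClIO3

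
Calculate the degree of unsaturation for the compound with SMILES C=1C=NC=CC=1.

Molecular formula from the SMILES: C5H5N.
DoU = (2C + 2 + N − H − X)/2 = (2·5 + 2 + 1 − 5 − 0)/2 = 8/2 = 4.
(Structurally: 1 ring(s) + 3 π bond(s) = 4.)

4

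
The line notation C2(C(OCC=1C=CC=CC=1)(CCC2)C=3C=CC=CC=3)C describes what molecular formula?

Heavy atoms from the SMILES: 19 C, 1 O.
Implicit hydrogens by atom environment:
  10 × C (aromatic): 1 H each → 10
  4 × C: 2 H each → 8
  2 × C (aromatic): no H
  1 × C: 3 H
  1 × C: 1 H
  1 × C: no H
  1 × O: no H
  Total hydrogens = 22.
Molecular formula: C19H22O

C19H22O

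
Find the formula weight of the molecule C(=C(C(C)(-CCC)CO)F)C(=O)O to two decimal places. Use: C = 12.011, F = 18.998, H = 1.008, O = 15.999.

190.21

Molecular formula: C9H15FO3.
M = 9×12.011 + 1×18.998 + 15×1.008 + 3×15.999 = 190.21 g/mol.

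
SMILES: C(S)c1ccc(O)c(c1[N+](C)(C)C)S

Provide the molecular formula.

Heavy atoms from the SMILES: 10 C, 1 N, 1 O, 2 S.
Implicit hydrogens by atom environment:
  4 × C (aromatic): no H
  3 × C: 3 H each → 9
  2 × C (aromatic): 1 H each → 2
  2 × S: 1 H each → 2
  1 × C: 2 H
  1 × N (charge +1): no H
  1 × O: 1 H
  Total hydrogens = 16.
Net charge +1.
Molecular formula: C10H16NOS2+

C10H16NOS2+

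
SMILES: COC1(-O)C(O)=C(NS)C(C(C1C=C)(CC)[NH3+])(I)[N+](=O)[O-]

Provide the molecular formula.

C11H19IN3O5S+

Heavy atoms from the SMILES: 11 C, 1 I, 3 N, 5 O, 1 S.
Implicit hydrogens by atom environment:
  5 × C: no H
  2 × C: 3 H each → 6
  2 × C: 2 H each → 4
  2 × C: 1 H each → 2
  2 × O: 1 H each → 2
  2 × O: no H
  1 × I: no H
  1 × N (charge +1): 3 H
  1 × N: 1 H
  1 × N (charge +1): no H
  1 × O (charge -1): no H
  1 × S: 1 H
  Total hydrogens = 19.
Net charge +1.
Molecular formula: C11H19IN3O5S+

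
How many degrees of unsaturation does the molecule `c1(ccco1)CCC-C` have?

3

Molecular formula from the SMILES: C8H12O.
DoU = (2C + 2 + N − H − X)/2 = (2·8 + 2 + 0 − 12 − 0)/2 = 6/2 = 3.
(Structurally: 1 ring(s) + 2 π bond(s) = 3.)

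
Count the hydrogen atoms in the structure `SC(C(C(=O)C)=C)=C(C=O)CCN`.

13

Hydrogens are implicit in SMILES; fill each atom to its normal valence:
  4 × C: no H
  3 × C: 2 H each → 6
  2 × O: no H
  1 × C: 3 H
  1 × C: 1 H
  1 × N: 2 H
  1 × S: 1 H
  Total hydrogens = 13.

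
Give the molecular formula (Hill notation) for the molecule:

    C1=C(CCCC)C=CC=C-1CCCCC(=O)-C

C16H24O

Heavy atoms from the SMILES: 16 C, 1 O.
Implicit hydrogens by atom environment:
  7 × C: 2 H each → 14
  4 × C (aromatic): 1 H each → 4
  2 × C: 3 H each → 6
  2 × C (aromatic): no H
  1 × C: no H
  1 × O: no H
  Total hydrogens = 24.
Molecular formula: C16H24O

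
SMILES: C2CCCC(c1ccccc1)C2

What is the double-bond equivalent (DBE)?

Molecular formula from the SMILES: C12H16.
DoU = (2C + 2 + N − H − X)/2 = (2·12 + 2 + 0 − 16 − 0)/2 = 10/2 = 5.
(Structurally: 2 ring(s) + 3 π bond(s) = 5.)

5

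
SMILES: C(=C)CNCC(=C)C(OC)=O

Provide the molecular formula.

Heavy atoms from the SMILES: 8 C, 1 N, 2 O.
Implicit hydrogens by atom environment:
  4 × C: 2 H each → 8
  2 × C: no H
  2 × O: no H
  1 × C: 3 H
  1 × C: 1 H
  1 × N: 1 H
  Total hydrogens = 13.
Molecular formula: C8H13NO2

C8H13NO2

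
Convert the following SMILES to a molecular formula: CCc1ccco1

Heavy atoms from the SMILES: 6 C, 1 O.
Implicit hydrogens by atom environment:
  3 × C (aromatic): 1 H each → 3
  1 × C: 3 H
  1 × C: 2 H
  1 × C (aromatic): no H
  1 × O (aromatic): no H
  Total hydrogens = 8.
Molecular formula: C6H8O

C6H8O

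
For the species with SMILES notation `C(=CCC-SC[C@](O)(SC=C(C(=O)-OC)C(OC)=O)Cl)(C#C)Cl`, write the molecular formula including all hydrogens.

Heavy atoms from the SMILES: 14 C, 2 Cl, 5 O, 2 S.
Implicit hydrogens by atom environment:
  6 × C: no H
  4 × O: no H
  3 × C: 2 H each → 6
  3 × C: 1 H each → 3
  2 × C: 3 H each → 6
  2 × Cl: no H
  2 × S: no H
  1 × O: 1 H
  Total hydrogens = 16.
Molecular formula: C14H16Cl2O5S2

C14H16Cl2O5S2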